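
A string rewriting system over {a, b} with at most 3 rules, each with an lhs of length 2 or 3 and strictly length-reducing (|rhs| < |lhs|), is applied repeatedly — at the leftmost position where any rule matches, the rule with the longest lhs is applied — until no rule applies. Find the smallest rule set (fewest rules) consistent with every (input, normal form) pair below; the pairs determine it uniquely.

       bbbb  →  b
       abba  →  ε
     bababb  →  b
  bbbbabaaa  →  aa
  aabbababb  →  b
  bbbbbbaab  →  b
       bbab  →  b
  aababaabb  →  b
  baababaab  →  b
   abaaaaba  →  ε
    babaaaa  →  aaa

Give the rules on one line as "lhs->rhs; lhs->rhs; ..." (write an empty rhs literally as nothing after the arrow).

ab->b; ba->; bb->b

  | bbbb => bbb => bb => b
  | abba => bba => ba => ε
  | bababb => babb => bb => b
  | bbbbabaaa => bbbabaaa => bbabaaa => babaaa => baaa => aa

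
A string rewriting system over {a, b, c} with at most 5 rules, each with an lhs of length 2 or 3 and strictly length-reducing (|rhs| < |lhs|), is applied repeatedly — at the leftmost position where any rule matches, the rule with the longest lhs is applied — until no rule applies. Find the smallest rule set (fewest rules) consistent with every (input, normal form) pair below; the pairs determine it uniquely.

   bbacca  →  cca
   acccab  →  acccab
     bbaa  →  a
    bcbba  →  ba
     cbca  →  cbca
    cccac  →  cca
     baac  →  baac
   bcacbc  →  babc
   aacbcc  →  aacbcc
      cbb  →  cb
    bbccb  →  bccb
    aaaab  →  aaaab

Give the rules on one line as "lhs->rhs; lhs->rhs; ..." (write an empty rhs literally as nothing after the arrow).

bb->b; bba->; bcb->; cac->a

  | bbacca => cca
  | acccab
  | bbaa => a
  | bcbba => ba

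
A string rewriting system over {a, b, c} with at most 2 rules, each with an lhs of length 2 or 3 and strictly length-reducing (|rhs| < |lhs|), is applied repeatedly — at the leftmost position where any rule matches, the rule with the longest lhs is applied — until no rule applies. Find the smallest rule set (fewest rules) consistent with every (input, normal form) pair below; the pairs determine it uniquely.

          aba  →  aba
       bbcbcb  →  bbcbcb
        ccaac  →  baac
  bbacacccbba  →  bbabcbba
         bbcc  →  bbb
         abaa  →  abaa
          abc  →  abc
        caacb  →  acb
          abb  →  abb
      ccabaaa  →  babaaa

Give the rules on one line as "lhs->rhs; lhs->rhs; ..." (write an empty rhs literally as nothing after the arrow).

  | aba
  | bbcbcb
  | ccaac => baac
  | bbacacccbba => bbacccbba => bbabcbba

ca->; cc->b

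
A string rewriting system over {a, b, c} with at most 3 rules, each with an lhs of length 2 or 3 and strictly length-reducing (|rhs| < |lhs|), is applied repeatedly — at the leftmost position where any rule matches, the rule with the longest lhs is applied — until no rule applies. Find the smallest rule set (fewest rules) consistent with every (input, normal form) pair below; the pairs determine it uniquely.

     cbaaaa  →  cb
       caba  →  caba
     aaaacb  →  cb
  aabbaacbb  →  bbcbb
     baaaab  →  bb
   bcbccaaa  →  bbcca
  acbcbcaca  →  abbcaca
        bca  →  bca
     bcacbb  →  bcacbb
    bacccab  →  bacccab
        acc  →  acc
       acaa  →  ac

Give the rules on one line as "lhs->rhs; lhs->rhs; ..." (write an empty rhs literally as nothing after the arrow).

  | cbaaaa => cbaa => cb
  | caba
  | aaaacb => aacb => cb
  | aabbaacbb => bbaacbb => bbcbb

aa->; cbc->bc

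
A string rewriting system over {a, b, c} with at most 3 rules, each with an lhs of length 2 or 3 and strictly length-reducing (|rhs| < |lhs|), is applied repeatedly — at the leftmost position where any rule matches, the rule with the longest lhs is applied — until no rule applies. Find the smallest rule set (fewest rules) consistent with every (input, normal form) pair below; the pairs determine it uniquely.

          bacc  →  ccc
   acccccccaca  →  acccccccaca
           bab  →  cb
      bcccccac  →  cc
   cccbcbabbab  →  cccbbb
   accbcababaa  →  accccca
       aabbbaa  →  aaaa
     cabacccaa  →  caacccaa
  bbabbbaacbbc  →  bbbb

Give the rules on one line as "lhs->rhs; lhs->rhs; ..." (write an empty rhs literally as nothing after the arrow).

  | bacc => ccc
  | acccccccaca
  | bab => cb
  | bcccccac => bccccac => bcccac => bccac => bcac => bac => cc

ab->a; ba->c; bc->b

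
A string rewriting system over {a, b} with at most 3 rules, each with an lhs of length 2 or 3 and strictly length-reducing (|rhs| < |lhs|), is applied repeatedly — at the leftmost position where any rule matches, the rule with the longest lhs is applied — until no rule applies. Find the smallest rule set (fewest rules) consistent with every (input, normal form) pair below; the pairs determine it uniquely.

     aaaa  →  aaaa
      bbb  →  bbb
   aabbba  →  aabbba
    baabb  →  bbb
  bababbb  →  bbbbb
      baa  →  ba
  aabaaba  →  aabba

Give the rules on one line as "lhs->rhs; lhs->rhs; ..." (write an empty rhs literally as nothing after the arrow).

  | aaaa
  | bbb
  | aabbba
  | baabb => babb => bbb

baa->ba; bab->bb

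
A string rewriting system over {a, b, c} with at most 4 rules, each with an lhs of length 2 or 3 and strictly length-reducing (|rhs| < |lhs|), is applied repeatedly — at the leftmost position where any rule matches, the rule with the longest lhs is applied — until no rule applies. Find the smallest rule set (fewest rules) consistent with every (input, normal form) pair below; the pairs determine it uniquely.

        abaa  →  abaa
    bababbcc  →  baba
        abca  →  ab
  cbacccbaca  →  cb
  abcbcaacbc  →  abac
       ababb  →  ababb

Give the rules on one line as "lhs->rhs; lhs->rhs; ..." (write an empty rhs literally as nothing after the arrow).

bc->; bca->b; cba->b

  | abaa
  | bababbcc => bababc => baba
  | abca => ab
  | cbacccbaca => bcccbaca => ccbaca => cbca => cb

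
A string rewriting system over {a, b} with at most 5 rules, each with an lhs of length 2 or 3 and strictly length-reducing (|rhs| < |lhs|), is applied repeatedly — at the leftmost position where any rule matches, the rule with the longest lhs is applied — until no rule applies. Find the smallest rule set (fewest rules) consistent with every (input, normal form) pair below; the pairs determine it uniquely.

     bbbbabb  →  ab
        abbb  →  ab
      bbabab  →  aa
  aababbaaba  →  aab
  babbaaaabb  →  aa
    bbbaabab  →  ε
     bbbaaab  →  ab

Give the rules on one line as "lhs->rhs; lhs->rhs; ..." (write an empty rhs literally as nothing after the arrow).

  | bbbbabb => bbabb => abbb => ab
  | abbb => ab
  | bbabab => abbab => aabb => aa
  | aababbaaba => aabbbaaba => aabaaba => aaba => aab

ba->b; baa->; bb->; bba->ab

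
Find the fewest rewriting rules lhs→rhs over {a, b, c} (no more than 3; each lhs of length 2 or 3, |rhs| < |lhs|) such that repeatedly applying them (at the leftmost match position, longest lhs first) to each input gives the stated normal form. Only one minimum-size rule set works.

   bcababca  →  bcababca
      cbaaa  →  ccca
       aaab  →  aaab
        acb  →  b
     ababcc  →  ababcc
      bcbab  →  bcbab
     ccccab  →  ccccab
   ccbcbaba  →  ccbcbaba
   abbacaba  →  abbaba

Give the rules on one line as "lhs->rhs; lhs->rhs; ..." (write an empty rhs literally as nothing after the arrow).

ac->; baa->cc

  | bcababca
  | cbaaa => ccca
  | aaab
  | acb => b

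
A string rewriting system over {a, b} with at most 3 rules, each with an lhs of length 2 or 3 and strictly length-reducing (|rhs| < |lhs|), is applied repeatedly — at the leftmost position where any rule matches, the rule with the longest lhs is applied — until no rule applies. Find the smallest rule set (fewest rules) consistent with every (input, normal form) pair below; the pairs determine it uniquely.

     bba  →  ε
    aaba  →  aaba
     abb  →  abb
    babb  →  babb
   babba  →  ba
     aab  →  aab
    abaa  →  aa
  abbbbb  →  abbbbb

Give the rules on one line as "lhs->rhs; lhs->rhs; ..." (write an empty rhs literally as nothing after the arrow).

baa->a; bba->

  | bba => ε
  | aaba
  | abb
  | babb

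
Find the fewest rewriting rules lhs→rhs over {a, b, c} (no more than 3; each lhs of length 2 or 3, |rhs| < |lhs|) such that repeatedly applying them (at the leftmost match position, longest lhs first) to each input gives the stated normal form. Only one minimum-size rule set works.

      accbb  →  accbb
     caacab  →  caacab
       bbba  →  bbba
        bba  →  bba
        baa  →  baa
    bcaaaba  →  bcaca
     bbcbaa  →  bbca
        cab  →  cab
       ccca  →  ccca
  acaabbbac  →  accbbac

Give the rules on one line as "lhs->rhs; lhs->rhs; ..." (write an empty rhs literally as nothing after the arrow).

  | accbb
  | caacab
  | bbba
  | bba

aab->c; cba->c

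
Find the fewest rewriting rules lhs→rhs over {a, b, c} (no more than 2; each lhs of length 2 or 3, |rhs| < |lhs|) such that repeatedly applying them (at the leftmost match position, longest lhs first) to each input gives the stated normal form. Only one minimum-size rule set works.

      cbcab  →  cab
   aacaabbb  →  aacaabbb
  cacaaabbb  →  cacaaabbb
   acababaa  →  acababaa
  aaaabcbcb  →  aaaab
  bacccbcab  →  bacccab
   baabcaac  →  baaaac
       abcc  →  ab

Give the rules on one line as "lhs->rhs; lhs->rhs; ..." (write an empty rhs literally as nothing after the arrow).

bc->; bcc->b

  | cbcab => cab
  | aacaabbb
  | cacaaabbb
  | acababaa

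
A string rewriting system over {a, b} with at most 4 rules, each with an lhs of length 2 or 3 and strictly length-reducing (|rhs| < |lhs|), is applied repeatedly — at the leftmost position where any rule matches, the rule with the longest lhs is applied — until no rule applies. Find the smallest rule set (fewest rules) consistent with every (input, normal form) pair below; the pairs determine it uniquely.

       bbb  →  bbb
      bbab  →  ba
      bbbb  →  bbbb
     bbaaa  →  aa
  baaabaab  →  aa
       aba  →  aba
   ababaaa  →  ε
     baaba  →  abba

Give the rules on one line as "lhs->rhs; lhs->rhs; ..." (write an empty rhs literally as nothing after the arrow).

aaa->ab; aab->; baa->ab; bab->a

  | bbb
  | bbab => ba
  | bbbb
  | bbaaa => baba => aa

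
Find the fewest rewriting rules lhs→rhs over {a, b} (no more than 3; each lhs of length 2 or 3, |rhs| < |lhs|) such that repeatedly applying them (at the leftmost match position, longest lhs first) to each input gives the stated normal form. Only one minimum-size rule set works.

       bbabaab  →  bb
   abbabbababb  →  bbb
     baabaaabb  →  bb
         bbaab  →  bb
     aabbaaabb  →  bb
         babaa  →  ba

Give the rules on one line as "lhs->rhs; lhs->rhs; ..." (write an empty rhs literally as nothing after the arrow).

  | bbabaab => bbaab => bbab => bb
  | abbabbababb => babbababb => bbababb => bbabb => bbb
  | baabaaabb => babaaabb => baaabb => baabb => babb => bb
  | bbaab => bbab => bb

aa->a; ab->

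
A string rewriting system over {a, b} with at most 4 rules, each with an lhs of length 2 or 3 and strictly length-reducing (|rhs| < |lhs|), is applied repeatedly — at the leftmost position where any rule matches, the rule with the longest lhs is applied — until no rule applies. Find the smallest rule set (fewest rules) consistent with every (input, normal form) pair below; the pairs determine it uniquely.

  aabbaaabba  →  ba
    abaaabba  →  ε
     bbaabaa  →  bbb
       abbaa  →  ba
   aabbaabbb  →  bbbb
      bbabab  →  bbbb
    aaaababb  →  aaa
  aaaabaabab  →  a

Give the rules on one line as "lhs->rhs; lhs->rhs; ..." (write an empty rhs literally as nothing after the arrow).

  | aabbaaabba => aabaaabba => abaabba => babba => ba
  | abaaabba => baabba => baaba => bab => ε
  | bbaabaa => bbabaa => bbbaa => bbba => bbb
  | abbaa => abaa => ba

ab->a; aba->b; bab->; bba->bb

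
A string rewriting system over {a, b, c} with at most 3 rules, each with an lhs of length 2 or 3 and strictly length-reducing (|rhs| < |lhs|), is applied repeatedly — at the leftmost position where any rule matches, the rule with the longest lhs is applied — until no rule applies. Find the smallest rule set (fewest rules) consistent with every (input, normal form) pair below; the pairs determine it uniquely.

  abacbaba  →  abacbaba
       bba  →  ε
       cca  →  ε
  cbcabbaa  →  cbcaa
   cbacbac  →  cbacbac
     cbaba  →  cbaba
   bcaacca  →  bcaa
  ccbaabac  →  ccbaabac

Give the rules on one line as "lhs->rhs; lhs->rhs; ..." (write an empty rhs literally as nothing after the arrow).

bba->; cca->

  | abacbaba
  | bba => ε
  | cca => ε
  | cbcabbaa => cbcaa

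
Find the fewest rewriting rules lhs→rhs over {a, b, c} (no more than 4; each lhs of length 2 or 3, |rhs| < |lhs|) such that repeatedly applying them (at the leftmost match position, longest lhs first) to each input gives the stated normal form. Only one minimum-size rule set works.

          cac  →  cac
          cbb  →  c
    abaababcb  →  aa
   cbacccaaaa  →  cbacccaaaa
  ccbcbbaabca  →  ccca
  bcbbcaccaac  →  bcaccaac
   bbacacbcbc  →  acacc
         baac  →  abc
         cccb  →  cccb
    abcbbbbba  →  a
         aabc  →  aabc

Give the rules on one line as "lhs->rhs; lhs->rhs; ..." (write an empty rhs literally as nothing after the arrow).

abb->; baa->ab; bb->; bcb->

  | cac
  | cbb => c
  | abaababcb => aabbabcb => aabcb => aa
  | cbacccaaaa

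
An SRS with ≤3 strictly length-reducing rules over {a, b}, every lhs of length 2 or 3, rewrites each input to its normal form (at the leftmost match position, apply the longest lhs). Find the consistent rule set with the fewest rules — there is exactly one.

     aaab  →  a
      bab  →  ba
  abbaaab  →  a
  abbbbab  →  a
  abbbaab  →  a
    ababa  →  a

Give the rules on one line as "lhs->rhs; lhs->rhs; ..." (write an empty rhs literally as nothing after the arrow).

  | aaab => aab => ab => a
  | bab => ba
  | abbaaab => abaaab => aaaab => aaab => aab => ab => a
  | abbbbab => abbbab => abbab => abab => aab => ab => a

aa->a; ab->a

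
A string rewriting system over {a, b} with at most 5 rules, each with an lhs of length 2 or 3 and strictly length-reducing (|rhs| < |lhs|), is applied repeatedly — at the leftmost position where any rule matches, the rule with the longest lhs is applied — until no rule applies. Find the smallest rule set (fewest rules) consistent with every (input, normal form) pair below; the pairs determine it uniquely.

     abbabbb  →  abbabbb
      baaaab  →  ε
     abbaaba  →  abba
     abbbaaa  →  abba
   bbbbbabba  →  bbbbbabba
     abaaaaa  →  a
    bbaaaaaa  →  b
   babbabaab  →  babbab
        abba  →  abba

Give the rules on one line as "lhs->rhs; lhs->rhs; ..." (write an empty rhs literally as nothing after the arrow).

  | abbabbb
  | baaaab => aab => ε
  | abbaaba => abba
  | abbbaaa => abba

aa->b; aaa->; aab->; baa->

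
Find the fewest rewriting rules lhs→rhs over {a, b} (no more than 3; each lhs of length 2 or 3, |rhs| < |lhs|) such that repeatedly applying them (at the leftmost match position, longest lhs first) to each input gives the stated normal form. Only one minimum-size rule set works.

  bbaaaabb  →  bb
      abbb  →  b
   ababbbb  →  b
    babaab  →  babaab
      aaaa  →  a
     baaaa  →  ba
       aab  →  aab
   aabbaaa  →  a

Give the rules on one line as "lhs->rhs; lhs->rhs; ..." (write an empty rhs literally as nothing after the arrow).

aaa->; abb->

  | bbaaaabb => bbabb => bb
  | abbb => b
  | ababbbb => abbb => b
  | babaab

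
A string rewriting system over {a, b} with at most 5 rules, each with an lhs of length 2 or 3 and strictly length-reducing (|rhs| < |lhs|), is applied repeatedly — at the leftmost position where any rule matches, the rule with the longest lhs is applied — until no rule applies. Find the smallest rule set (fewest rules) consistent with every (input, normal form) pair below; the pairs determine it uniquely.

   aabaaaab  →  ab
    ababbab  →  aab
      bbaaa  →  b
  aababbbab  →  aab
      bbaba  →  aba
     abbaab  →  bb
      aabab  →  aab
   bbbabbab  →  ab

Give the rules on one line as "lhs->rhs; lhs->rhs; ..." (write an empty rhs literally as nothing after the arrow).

  | aabaaaab => aaaaab => baab => ab
  | ababbab => abbab => aab
  | bbaaa => aaa => b
  | aababbbab => aabbbab => aabab => aab

aaa->b; baa->a; bab->b; bba->a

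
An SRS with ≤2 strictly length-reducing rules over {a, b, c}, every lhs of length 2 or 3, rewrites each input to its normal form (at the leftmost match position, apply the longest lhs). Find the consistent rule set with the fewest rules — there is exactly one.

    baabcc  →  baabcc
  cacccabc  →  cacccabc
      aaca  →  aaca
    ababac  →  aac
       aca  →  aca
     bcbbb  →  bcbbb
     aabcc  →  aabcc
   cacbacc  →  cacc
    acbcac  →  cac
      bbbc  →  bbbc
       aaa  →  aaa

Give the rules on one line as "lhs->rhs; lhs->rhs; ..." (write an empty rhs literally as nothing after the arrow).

  | baabcc
  | cacccabc
  | aaca
  | ababac => aac

acb->; bab->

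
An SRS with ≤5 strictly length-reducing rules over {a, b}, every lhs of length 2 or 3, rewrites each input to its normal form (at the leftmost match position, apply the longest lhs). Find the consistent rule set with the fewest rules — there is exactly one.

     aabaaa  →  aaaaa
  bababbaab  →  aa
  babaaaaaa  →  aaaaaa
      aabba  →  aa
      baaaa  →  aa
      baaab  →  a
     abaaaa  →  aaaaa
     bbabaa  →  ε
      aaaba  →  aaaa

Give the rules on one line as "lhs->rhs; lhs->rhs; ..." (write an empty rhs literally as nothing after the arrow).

ab->a; abb->; baa->; bab->

  | aabaaa => aaaaa
  | bababbaab => abbaab => aab => aa
  | babaaaaaa => aaaaaa
  | aabba => aa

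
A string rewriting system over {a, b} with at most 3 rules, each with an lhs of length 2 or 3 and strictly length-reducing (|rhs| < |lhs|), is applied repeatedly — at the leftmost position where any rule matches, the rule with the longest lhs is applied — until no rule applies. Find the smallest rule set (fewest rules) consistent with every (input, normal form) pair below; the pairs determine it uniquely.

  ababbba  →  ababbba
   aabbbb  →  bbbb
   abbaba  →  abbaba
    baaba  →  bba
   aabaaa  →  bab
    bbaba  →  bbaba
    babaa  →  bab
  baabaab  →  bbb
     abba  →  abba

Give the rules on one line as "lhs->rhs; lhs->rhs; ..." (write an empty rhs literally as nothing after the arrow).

  | ababbba
  | aabbbb => bbbb
  | abbaba
  | baaba => bba

aa->; aaa->ab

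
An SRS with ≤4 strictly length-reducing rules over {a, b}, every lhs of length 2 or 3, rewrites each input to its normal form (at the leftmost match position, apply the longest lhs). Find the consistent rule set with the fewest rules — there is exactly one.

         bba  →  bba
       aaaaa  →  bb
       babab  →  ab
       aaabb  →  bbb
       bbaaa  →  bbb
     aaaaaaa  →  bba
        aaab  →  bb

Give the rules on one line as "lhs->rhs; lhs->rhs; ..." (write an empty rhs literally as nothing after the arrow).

aa->b; aaa->b; bab->

  | bba
  | aaaaa => baa => bb
  | babab => ab
  | aaabb => bbb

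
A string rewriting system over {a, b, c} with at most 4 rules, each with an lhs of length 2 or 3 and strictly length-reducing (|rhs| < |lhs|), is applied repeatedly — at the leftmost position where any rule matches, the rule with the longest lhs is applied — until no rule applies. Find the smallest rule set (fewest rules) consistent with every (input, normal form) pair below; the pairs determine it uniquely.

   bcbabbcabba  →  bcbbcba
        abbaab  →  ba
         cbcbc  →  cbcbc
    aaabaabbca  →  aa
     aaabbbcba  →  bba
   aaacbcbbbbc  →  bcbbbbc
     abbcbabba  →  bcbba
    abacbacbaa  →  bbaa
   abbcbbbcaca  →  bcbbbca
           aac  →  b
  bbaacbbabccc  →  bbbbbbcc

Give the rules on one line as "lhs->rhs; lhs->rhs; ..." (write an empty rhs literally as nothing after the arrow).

aac->b; ab->; abc->b; ac->

  | bcbabbcabba => bcbbcabba => bcbbcba
  | abbaab => baab => ba
  | cbcbc
  | aaabaabbca => aaaabbca => aaabca => aaba => aa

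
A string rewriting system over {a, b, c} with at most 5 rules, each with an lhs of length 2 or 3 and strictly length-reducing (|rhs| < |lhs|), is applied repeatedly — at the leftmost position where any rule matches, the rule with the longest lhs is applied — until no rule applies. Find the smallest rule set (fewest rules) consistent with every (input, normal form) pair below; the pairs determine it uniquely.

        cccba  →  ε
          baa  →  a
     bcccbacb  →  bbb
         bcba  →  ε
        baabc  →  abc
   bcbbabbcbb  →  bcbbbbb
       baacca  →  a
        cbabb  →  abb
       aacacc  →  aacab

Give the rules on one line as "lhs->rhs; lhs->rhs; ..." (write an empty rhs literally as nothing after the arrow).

ba->; bbc->bb; cba->a; cc->b

  | cccba => bcba => ba => ε
  | baa => a
  | bcccbacb => bbcbacb => bbbacb => bbcb => bbb
  | bcba => ba => ε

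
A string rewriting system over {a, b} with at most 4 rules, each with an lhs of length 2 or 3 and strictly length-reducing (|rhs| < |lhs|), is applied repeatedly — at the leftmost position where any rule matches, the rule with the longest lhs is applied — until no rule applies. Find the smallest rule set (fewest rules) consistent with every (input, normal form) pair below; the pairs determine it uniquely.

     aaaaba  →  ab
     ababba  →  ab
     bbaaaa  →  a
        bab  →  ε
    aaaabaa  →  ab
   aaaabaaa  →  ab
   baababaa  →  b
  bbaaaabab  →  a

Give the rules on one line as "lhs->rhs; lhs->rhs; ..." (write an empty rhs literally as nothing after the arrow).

  | aaaaba => aaaba => aaba => aba => ab
  | ababba => abbba => aba => ab
  | bbaaaa => aaa => aa => a
  | bab => bb => ε

aa->a; ba->b; bb->; bba->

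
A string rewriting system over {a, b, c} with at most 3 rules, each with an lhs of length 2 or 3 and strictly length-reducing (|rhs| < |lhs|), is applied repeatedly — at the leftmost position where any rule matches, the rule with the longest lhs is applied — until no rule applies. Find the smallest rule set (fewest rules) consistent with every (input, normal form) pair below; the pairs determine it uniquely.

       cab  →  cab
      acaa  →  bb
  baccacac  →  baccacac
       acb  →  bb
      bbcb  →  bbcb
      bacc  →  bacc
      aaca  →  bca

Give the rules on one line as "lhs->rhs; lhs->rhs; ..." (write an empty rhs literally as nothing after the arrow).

aa->b; acb->bb

  | cab
  | acaa => acb => bb
  | baccacac
  | acb => bb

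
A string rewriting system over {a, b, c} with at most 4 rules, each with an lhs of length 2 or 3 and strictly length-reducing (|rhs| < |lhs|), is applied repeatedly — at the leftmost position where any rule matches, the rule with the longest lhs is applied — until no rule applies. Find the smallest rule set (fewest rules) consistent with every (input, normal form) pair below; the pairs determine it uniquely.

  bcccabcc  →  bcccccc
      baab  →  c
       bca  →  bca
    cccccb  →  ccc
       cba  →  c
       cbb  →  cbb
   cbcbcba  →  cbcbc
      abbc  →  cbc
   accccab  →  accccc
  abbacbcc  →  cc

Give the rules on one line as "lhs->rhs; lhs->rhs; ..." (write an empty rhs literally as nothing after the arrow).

  | bcccabcc => bcccccc
  | baab => ab => c
  | bca
  | cccccb => ccc

ab->c; ba->; ccb->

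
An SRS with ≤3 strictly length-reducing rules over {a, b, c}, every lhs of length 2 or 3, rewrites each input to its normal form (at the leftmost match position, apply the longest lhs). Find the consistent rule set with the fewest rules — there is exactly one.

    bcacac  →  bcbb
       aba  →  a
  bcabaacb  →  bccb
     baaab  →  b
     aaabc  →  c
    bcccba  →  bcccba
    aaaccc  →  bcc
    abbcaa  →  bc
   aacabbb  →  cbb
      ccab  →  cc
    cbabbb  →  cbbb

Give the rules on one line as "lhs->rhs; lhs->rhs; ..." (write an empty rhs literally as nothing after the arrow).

aa->; ab->; ac->b

  | bcacac => bcbac => bcbb
  | aba => a
  | bcabaacb => bcaacb => bccb
  | baaab => bab => b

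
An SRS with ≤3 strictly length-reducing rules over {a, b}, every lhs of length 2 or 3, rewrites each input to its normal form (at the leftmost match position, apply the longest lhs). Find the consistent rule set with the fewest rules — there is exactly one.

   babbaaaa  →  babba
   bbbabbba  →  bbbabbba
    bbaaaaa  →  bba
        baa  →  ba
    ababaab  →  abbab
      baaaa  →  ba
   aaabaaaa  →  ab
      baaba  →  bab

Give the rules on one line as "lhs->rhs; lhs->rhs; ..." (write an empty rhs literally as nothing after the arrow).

aa->a; aba->ab

  | babbaaaa => babbaaa => babbaa => babba
  | bbbabbba
  | bbaaaaa => bbaaaa => bbaaa => bbaa => bba
  | baa => ba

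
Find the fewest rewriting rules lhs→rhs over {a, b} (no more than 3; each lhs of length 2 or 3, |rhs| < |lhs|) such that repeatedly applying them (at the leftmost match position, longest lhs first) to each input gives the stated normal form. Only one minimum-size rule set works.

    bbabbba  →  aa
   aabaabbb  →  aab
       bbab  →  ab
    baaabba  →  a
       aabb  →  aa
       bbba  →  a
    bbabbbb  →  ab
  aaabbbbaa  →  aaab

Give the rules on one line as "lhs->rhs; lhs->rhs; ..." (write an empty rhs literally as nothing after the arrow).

  | bbabbba => abbba => aa
  | aabaabbb => aababbb => aabbbb => aab
  | bbab => ab
  | baaabba => baabba => babba => bbba => a

ba->b; bb->; bbb->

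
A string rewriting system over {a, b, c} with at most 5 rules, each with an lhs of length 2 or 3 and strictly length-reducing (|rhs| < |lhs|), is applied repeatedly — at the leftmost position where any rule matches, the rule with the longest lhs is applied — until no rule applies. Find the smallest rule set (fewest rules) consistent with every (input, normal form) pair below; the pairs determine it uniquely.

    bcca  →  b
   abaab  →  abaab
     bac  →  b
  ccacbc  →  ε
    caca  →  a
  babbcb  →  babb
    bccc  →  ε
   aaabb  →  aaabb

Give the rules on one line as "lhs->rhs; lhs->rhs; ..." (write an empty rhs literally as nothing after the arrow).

  | bcca => ca => b
  | abaab
  | bac => b
  | ccacbc => acbc => bc => ε

ac->; bc->; ca->b; cc->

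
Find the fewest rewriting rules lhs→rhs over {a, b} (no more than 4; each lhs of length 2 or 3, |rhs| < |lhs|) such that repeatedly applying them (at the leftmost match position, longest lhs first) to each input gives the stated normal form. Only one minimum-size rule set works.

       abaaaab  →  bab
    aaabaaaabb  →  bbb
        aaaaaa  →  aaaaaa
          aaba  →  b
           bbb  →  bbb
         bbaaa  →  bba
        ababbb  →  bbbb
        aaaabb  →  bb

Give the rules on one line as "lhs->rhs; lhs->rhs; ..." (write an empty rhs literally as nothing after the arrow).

aab->ba; aba->b; baa->b

  | abaaaab => baaab => bab
  | aaabaaaabb => abaaaaabb => baaaabb => baabb => bbb
  | aaaaaa
  | aaba => baa => b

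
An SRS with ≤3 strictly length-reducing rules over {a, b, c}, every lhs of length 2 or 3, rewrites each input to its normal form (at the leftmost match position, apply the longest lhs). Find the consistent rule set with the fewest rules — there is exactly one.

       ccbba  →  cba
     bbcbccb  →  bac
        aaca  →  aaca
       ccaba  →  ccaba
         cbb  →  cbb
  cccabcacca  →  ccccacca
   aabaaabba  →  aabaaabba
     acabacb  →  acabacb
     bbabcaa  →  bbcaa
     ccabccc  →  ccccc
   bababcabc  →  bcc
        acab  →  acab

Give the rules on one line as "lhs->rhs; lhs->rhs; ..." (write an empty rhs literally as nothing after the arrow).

  | ccbba => cba
  | bbcbccb => baccb => bac
  | aaca
  | ccaba

abc->c; bcb->a; ccb->c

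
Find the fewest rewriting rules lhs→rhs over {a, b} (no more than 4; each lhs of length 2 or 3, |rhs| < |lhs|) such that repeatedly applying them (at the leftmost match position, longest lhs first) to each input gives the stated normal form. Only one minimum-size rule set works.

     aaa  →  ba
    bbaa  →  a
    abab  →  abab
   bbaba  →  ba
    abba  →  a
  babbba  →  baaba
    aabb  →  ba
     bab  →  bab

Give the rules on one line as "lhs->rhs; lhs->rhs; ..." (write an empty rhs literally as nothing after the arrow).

aaa->ba; bb->a; bba->

  | aaa => ba
  | bbaa => a
  | abab
  | bbaba => ba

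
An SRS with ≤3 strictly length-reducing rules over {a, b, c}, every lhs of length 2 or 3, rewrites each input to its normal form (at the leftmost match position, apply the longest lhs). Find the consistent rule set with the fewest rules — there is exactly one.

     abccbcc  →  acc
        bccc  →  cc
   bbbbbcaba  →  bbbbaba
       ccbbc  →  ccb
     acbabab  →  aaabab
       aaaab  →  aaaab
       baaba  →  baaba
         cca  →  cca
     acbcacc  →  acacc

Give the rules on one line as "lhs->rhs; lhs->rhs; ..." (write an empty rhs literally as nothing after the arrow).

bc->; cba->aa

  | abccbcc => acbcc => acc
  | bccc => cc
  | bbbbbcaba => bbbbaba
  | ccbbc => ccb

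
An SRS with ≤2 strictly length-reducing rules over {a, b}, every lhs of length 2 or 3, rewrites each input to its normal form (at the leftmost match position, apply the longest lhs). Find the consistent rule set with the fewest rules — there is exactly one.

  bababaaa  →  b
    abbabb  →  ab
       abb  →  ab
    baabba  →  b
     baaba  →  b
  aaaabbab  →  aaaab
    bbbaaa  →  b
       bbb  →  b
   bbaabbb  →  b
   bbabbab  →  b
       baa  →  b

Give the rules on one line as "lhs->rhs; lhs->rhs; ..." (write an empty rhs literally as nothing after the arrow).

ba->b; bb->b

  | bababaaa => bbabaaa => babaaa => bbaaa => baaa => baa => ba => b
  | abbabb => ababb => abbb => abb => ab
  | abb => ab
  | baabba => babba => bbba => bba => ba => b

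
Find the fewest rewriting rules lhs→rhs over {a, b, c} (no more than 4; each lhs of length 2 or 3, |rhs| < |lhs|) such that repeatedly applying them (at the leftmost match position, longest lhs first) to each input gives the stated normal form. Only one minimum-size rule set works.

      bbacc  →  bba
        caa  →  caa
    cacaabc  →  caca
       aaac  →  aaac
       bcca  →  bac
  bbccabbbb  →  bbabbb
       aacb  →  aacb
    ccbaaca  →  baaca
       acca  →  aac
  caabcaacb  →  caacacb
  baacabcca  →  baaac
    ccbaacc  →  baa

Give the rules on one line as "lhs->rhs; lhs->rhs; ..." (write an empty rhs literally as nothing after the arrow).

abc->cc; cbb->b; cc->; cca->ac

  | bbacc => bba
  | caa
  | cacaabc => cacacc => caca
  | aaac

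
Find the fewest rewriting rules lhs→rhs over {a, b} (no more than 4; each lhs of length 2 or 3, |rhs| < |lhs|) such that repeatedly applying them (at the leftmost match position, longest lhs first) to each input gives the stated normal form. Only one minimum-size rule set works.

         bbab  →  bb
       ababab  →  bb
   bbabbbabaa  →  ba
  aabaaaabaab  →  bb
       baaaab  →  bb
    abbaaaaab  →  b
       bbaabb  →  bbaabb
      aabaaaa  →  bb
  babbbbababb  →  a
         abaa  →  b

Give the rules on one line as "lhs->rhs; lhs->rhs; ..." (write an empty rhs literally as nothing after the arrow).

aaa->b; aba->aa; bab->b; bbb->a

  | bbab => bb
  | ababab => aabab => aaab => bb
  | bbabbbabaa => bbbbabaa => ababaa => aabaa => aaaa => ba
  | aabaaaabaab => aaaaaabaab => baaabaab => bbbaab => aaab => bb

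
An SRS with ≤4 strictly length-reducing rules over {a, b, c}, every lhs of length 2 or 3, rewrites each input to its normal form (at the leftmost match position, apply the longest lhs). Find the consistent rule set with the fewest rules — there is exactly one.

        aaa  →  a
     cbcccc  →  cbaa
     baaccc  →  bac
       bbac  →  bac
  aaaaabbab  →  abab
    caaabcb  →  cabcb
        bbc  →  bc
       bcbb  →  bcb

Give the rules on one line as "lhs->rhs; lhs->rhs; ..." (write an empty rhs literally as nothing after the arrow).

aaa->a; bb->b; cc->a

  | aaa => a
  | cbcccc => cbacc => cbaa
  | baaccc => baaac => bac
  | bbac => bac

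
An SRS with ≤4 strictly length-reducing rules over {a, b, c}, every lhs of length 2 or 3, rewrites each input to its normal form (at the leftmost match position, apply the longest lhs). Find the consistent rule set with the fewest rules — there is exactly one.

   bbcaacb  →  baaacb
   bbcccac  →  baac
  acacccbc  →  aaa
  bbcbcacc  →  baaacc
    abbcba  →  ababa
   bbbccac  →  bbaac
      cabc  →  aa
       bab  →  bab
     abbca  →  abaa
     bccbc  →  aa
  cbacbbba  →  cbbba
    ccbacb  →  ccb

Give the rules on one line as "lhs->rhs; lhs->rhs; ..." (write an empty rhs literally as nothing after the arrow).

bc->a; ca->a; cba->

  | bbcaacb => baaacb
  | bbcccac => baccac => bacac => baac
  | acacccbc => aacccbc => aaccca => aacca => aaca => aaa
  | bbcbcacc => babcacc => baaacc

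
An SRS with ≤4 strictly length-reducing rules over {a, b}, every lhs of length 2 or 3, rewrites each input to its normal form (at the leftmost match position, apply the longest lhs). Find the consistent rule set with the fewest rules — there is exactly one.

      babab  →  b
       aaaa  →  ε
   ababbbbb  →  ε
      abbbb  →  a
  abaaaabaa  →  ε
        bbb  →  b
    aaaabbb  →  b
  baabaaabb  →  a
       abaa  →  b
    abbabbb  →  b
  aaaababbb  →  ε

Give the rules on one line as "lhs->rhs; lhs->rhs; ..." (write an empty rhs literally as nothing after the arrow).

aa->; ab->b; abb->a; bb->

  | babab => bbab => ab => b
  | aaaa => aa => ε
  | ababbbbb => babbbbb => babbb => bab => bb => ε
  | abbbb => abb => a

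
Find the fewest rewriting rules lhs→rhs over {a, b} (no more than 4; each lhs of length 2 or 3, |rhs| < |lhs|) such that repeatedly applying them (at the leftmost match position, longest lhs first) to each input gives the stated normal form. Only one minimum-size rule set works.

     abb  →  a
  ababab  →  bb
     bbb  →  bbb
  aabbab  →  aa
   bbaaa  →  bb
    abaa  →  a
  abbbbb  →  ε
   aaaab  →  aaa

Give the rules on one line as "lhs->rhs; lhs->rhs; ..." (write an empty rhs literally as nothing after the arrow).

  | abb => a
  | ababab => bab => bb
  | bbb
  | aabbab => aaab => aa

ab->; aba->; abb->a; ba->b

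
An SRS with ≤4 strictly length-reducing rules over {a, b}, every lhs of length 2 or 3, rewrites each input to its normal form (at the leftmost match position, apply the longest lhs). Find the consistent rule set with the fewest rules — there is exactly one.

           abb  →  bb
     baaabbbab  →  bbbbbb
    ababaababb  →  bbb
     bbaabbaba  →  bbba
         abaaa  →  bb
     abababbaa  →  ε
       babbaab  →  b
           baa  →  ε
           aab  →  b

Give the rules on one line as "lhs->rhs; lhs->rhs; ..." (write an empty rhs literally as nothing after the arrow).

  | abb => bb
  | baaabbbab => aaabbbab => bbbbbab => bbbbbb
  | ababaababb => babaababb => bbaababb => baababb => aababb => babb => bbb
  | bbaabbaba => baabbaba => aabbaba => bbaba => bbba

aa->; aaa->bb; ab->b; baa->aa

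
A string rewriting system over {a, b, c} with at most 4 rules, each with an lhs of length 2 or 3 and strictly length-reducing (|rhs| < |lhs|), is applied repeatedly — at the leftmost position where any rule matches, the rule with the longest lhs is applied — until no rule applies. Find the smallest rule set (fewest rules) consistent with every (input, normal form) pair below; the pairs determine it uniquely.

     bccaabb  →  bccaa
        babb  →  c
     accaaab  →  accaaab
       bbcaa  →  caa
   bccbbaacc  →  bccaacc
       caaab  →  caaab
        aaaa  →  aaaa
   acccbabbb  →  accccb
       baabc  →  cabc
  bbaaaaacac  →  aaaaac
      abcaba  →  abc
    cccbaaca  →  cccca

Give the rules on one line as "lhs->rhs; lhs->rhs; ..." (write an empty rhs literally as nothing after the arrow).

  | bccaabb => bccaa
  | babb => cbb => c
  | accaaab
  | bbcaa => caa

ba->c; bb->; cac->c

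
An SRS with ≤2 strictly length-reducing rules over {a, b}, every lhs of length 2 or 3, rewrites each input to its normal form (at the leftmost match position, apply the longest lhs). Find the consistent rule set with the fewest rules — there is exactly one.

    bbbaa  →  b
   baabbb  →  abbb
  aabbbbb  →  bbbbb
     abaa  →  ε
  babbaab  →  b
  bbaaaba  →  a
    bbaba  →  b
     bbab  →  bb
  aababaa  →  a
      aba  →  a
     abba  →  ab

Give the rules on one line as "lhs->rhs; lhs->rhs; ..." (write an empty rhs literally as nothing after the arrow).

  | bbbaa => bba => b
  | baabbb => abbb
  | aabbbbb => bbbbb
  | abaa => aa => ε

aa->; ba->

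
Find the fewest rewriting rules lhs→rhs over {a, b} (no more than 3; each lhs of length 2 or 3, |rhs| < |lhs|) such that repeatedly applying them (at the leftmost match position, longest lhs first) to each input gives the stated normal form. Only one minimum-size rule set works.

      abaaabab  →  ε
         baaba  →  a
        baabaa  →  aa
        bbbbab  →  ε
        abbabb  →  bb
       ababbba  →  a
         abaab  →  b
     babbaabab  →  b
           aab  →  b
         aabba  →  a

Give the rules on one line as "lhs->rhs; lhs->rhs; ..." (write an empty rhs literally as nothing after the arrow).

  | abaaabab => aaabab => abab => ab => ε
  | baaba => bba => a
  | baabaa => bbaa => aa
  | bbbbab => bbab => ab => ε

aab->b; ab->; bba->a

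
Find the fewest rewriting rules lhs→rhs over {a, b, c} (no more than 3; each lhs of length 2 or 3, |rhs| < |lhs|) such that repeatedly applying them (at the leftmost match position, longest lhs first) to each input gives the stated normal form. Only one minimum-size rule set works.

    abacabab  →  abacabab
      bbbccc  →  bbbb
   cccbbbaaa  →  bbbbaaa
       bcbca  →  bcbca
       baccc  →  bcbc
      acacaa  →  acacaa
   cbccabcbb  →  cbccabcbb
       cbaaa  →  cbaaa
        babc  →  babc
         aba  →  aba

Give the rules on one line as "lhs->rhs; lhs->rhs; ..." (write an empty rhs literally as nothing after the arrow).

acc->cb; ccc->b

  | abacabab
  | bbbccc => bbbb
  | cccbbbaaa => bbbbaaa
  | bcbca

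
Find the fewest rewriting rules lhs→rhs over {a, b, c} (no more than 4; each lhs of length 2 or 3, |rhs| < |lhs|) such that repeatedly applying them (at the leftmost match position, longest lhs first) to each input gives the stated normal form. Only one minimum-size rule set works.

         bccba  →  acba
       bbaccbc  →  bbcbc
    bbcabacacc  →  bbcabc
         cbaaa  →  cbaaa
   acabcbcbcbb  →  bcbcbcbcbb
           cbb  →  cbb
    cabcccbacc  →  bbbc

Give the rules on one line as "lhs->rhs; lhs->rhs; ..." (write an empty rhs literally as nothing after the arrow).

aca->bc; acc->c; bcc->ac; cac->bb

  | bccba => acba
  | bbaccbc => bbcbc
  | bbcabacacc => bbcabbccc => bbcabacc => bbcabc
  | cbaaa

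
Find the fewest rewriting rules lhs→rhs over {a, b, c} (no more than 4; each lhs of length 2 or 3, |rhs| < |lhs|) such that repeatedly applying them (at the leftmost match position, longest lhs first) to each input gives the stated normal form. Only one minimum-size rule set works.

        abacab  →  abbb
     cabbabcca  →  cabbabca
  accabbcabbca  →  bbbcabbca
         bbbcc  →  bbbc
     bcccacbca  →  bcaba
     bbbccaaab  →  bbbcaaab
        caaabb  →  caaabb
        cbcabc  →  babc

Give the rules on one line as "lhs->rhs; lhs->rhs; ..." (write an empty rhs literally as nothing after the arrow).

  | abacab => abbb
  | cabbabcca => cabbabca
  | accabbcabbca => acabbcabbca => bbbcabbca
  | bbbcc => bbbc

aca->b; cbc->b; cc->c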